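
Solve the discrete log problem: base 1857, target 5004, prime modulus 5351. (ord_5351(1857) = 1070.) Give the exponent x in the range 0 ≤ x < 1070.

109

Baby-step giant-step with m = ceil(sqrt(1070)) = 33.
Baby table (1857^j mod 5351 for j=0..32):
  0:1  1:1857  2:2405  3:3351  4:4945  5:549  6:2803  7:3999
  8:4306  9:1848  10:1745  11:3110  12:1541  13:4203  14:3213  15:176
  16:421  17:551  18:1166  19:3458  20:306  21:1036  22:2843  23:3365
  24:4188  25:2113  26:1558  27:3666  28:1290  29:3633  30:4221  31:4533
  32:658
Giant step factor: 1857^(-33) ≡ 208 (mod 5351).
Scan 5004·208^i mod 5351 for i = 0, 1, …:
  i=0: 5004   i=1: 2738   i=2: 2298   i=3: 1745
Match at i=3, j=10: x = 3·33 + 10 = 109.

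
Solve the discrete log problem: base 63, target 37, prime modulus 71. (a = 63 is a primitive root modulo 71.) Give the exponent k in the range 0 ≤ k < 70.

Baby-step giant-step with m = ceil(sqrt(70)) = 9.
Baby table (63^j mod 71 for j=0..8):
  0:1  1:63  2:64  3:56  4:49  5:34  6:12  7:46
  8:58
Giant step factor: 63^(-9) ≡ 28 (mod 71).
Scan 37·28^i mod 71 for i = 0, 1, …:
  i=0: 37   i=1: 42   i=2: 40   i=3: 55
  i=4: 49
Match at i=4, j=4: k = 4·9 + 4 = 40.

40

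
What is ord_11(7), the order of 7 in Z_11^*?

10

The order of 7 must divide p − 1 = 10 = 2 · 5.
Divisors: 1, 2, 5, 10.
Check each in increasing order: 7^1 ≡ 7;  7^2 ≡ 5;  7^5 ≡ 10;  7^10 ≡ 1.
Smallest exponent giving 1 is 10.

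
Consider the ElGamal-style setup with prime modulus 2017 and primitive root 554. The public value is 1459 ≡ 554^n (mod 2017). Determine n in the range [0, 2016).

Baby-step giant-step with m = ceil(sqrt(2016)) = 45.
Baby table (554^j mod 2017 for j=0..44):
  0:1  1:554  2:332  3:381  4:1306  5:1438  6:1954  7:1404
  8:1271  9:201  10:419  11:171  12:1952  13:296  14:607  15:1456
  16:1841  17:1329  18:61  19:1522  20:82  21:1054  22:1003  23:987
  24:191  25:930  26:885  27:159  28:1355  29:346  30:69  31:1920
  32:721  33:68  34:1366  35:389  36:1704  37:60  38:968  39:1767
  40:673  41:1714  42:1566  43:254  44:1543
Giant step factor: 554^(-45) ≡ 371 (mod 2017).
Scan 1459·371^i mod 2017 for i = 0, 1, …:
  i=0: 1459   i=1: 733   i=2: 1665   i=3: 513
  i=4: 725   i=5: 714   i=6: 667   i=7: 1383
  i=8: 775   i=9: 1111   i=10: 713   i=11: 296
Match at i=11, j=13: n = 11·45 + 13 = 508.

508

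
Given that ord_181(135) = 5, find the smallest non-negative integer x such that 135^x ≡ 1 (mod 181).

0

Successive powers of 135 modulo 181:
  135^0=1
So 135^0 ≡ 1 (mod 181), giving x = 0.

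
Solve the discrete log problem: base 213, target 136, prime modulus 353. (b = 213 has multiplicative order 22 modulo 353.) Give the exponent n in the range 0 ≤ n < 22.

Successive powers of 213 modulo 353:
  213^0=1  213^1=213  213^2=185  213^3=222  213^4=337  213^5=122
  213^6=217  213^7=331  213^8=256  213^9=166  213^10=58  213^11=352
  213^12=140  213^13=168  213^14=131  213^15=16  213^16=231  213^17=136
So 213^17 ≡ 136 (mod 353), giving n = 17.

17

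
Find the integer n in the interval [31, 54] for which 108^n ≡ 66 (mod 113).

53

Compute 108^31 mod 113 = 46, then multiply by 108 repeatedly:
  108^31=46  108^32=109  108^33=20  108^34=13  108^35=48
  108^36=99  108^37=70  108^38=102  108^39=55  108^40=64
  108^41=19  108^42=18  108^43=23  108^44=111  108^45=10
  108^46=63  108^47=24  108^48=106  108^49=35  108^50=51
  108^51=84  108^52=32  108^53=66
Found 66 at exponent 53.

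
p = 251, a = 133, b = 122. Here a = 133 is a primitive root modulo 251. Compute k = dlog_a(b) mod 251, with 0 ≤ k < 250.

Baby-step giant-step with m = ceil(sqrt(250)) = 16.
Baby table (133^j mod 251 for j=0..15):
  0:1  1:133  2:119  3:14  4:105  5:160  6:196  7:215
  8:232  9:234  10:249  11:236  12:13  13:223  14:41  15:182
Giant step factor: 133^(-16) ≡ 89 (mod 251).
Scan 122·89^i mod 251 for i = 0, 1, …:
  i=0: 122   i=1: 65   i=2: 12   i=3: 64
  i=4: 174   i=5: 175   i=6: 13
Match at i=6, j=12: k = 6·16 + 12 = 108.

108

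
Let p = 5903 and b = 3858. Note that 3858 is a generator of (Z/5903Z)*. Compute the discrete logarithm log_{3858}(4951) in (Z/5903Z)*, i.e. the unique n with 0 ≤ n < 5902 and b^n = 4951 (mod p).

5250

Baby-step giant-step with m = ceil(sqrt(5902)) = 77.
Baby table (3858^j mod 5903 for j=0..76):
  0:1  1:3858  2:2701  3:1663  4:5196  5:5483  6:2965  7:4859
  8:3997  9:1790  10:5213  11:233  12:1658  13:3615  14:3784  15:553
  16:2491  17:194  18:4674  19:4530  20:3860  21:4514  22:1162  23:2619
  24:4069  25:2125  26:4886  27:1909  28:3881  29:2890  30:4756  31:2124
  32:1028  33:5111  34:2218  35:3597  36:5176  37:5062  38:2072  39:1114
  40:428  41:4287  42:4943  43:3404  44:4360  45:3233  46:5778  47:1796
  48:4749  49:4633  50:5733  51:5276  52:1264  53:634  54:2130  55:564
  56:3608  57:390  58:5258  59:2656  60:5143  61:1711  62:1484  63:5265
  64:147  65:438  66:1546  67:2438  68:2325  69:3193  70:4936  71:10
  72:3162  73:3398  74:4824  75:4736  76:1703
Giant step factor: 3858^(-77) ≡ 3192 (mod 5903).
Scan 4951·3192^i mod 5903 for i = 0, 1, …:
  i=0: 4951   i=1: 1261   i=2: 5169   i=3: 563
  i=4: 2584   i=5: 1637   i=6: 1149   i=7: 1845
  i=8: 3949   i=9: 2303     …   i=67: 3182
  i=68: 3784
Match at i=68, j=14: n = 68·77 + 14 = 5250.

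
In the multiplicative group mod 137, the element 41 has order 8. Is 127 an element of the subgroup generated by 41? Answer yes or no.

⟨41⟩ has order 8; its elements mod 137 are {1, 10, 37, 41, 96, 100, 127, 136}.
127 is in this set.

yes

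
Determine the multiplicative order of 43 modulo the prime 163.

81

The order of 43 must divide p − 1 = 162 = 2 · 3^4.
Divisors: 1, 2, 3, 6, 9, 18, 27, 54, 81, 162.
Check each in increasing order: 43^1 ≡ 43;  43^2 ≡ 56;  43^3 ≡ 126;  43^6 ≡ 65;  43^9 ≡ 40;  43^18 ≡ 133;  43^27 ≡ 104;  43^54 ≡ 58;  43^81 ≡ 1.
Smallest exponent giving 1 is 81.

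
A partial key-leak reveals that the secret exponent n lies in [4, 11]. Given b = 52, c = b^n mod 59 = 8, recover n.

Compute 52^4 mod 59 = 41, then multiply by 52 repeatedly:
  52^4=41  52^5=8
Found 8 at exponent 5.

5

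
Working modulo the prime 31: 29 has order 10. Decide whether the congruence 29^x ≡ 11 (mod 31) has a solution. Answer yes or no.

11 ∈ ⟨29⟩ iff 11^10 ≡ 1 (mod 31), since |⟨29⟩| = 10.
11^10 mod 31 = 5.
Since 5 ≠ 1, 11 does not lie in the subgroup.

no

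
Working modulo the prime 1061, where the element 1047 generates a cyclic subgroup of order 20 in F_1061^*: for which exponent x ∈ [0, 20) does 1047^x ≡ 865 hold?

12

Successive powers of 1047 modulo 1061:
  1047^0=1  1047^1=1047  1047^2=196  1047^3=439  1047^4=220  1047^5=103
  1047^6=680  1047^7=29  1047^8=655  1047^9=379  1047^10=1060  1047^11=14
  1047^12=865
So 1047^12 ≡ 865 (mod 1061), giving x = 12.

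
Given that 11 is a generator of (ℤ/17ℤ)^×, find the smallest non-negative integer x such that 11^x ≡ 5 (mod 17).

Successive powers of 11 modulo 17:
  11^0=1  11^1=11  11^2=2  11^3=5
So 11^3 ≡ 5 (mod 17), giving x = 3.

3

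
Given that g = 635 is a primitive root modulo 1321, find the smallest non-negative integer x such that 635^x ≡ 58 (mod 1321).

480

Baby-step giant-step with m = ceil(sqrt(1320)) = 37.
Baby table (635^j mod 1321 for j=0..36):
  0:1  1:635  2:320  3:1087  4:683  5:417  6:595  7:19
  8:176  9:796  10:838  11:1088  12:1318  13:737  14:361  15:702
  16:593  17:70  18:857  19:1264  20:793  21:254  22:128  23:699
  24:9  25:431  26:238  27:536  28:863  29:1111  30:71  31:171
  32:263  33:559  34:937  35:545  36:1294
Giant step factor: 635^(-37) ≡ 519 (mod 1321).
Scan 58·519^i mod 1321 for i = 0, 1, …:
  i=0: 58   i=1: 1040   i=2: 792   i=3: 217
  i=4: 338   i=5: 1050   i=6: 698   i=7: 308
  i=8: 11   i=9: 425   i=10: 1289   i=11: 565
  i=12: 1294
Match at i=12, j=36: x = 12·37 + 36 = 480.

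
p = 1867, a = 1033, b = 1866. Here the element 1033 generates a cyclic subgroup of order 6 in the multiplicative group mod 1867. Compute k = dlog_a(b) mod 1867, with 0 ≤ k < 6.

Successive powers of 1033 modulo 1867:
  1033^0=1  1033^1=1033  1033^2=1032  1033^3=1866
So 1033^3 ≡ 1866 (mod 1867), giving k = 3.

3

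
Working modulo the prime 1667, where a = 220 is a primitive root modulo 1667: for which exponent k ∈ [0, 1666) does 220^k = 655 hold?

183

Baby-step giant-step with m = ceil(sqrt(1666)) = 41.
Baby table (220^j mod 1667 for j=0..40):
  0:1  1:220  2:57  3:871  4:1582  5:1304  6:156  7:980
  8:557  9:849  10:76  11:50  12:998  13:1183  14:208  15:751
  16:187  17:1132  18:657  19:1178  20:775  21:466  22:833  23:1557
  24:805  25:398  26:876  27:1015  28:1589  29:1177  30:555  31:409
  32:1629  33:1642  34:1168  35:242  36:1563  37:458  38:740  39:1101
  40:505
Giant step factor: 220^(-41) ≡ 150 (mod 1667).
Scan 655·150^i mod 1667 for i = 0, 1, …:
  i=0: 655   i=1: 1564   i=2: 1220   i=3: 1297
  i=4: 1178
Match at i=4, j=19: k = 4·41 + 19 = 183.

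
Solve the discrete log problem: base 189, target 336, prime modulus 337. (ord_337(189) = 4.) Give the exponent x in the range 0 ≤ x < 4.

Successive powers of 189 modulo 337:
  189^0=1  189^1=189  189^2=336
So 189^2 ≡ 336 (mod 337), giving x = 2.

2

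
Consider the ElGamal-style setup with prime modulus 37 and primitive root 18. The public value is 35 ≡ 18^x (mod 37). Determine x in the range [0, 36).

35

Successive powers of 18 modulo 37:
  18^0=1  18^1=18  18^2=28  18^3=23  18^4=7  18^5=15
  18^6=11  18^7=13  18^8=12  18^9=31  18^10=3  18^11=17
  18^12=10  18^13=32  18^14=21  18^15=8  18^16=33  18^17=2
  18^18=36  18^19=19  18^20=9  18^21=14  18^22=30  18^23=22
  18^24=26  18^25=24  18^26=25  18^27=6  18^28=34  18^29=20
  18^30=27  18^31=5  18^32=16  18^33=29  18^34=4  18^35=35
So 18^35 ≡ 35 (mod 37), giving x = 35.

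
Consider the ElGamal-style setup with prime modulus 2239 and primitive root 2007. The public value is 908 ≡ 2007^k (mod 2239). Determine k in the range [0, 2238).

375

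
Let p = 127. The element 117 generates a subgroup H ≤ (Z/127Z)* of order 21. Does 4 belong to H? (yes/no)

yes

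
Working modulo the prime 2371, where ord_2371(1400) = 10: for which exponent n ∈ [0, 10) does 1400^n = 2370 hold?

Successive powers of 1400 modulo 2371:
  1400^0=1  1400^1=1400  1400^2=1554  1400^3=1393  1400^4=1238  1400^5=2370
So 1400^5 ≡ 2370 (mod 2371), giving n = 5.

5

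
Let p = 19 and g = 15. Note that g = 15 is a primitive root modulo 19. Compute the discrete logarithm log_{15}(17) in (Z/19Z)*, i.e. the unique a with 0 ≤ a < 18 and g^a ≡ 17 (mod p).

14

Successive powers of 15 modulo 19:
  15^0=1  15^1=15  15^2=16  15^3=12  15^4=9  15^5=2
  15^6=11  15^7=13  15^8=5  15^9=18  15^10=4  15^11=3
  15^12=7  15^13=10  15^14=17
So 15^14 ≡ 17 (mod 19), giving a = 14.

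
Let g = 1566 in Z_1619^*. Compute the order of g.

1618

The order of 1566 must divide p − 1 = 1618 = 2 · 809.
Divisors: 1, 2, 809, 1618.
Check each in increasing order: 1566^1 ≡ 1566;  1566^2 ≡ 1190;  1566^809 ≡ 1618;  1566^1618 ≡ 1.
Smallest exponent giving 1 is 1618.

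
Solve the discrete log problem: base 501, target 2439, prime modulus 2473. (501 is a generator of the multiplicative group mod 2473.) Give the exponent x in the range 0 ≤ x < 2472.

2218

Baby-step giant-step with m = ceil(sqrt(2472)) = 50.
Baby table (501^j mod 2473 for j=0..49):
  0:1  1:501  2:1228  3:1924  4:1927  5:957  6:2168  7:521
  8:1356  9:1754  10:839  11:2402  12:1524  13:1840  14:1884  15:1671
  16:1297  17:1871  18:104  19:171  20:1589  21:2256  22:95  23:608
  24:429  25:2251  26:63  27:1887  28:701  29:35  30:224  31:939
  32:569  33:674  34:1346  35:1690  36:924  37:473  38:2038  39:2162
  40:2461  41:1407  42:102  43:1642  44:1606  45:881  46:1187  47:1167
  48:1039  49:1209
Giant step factor: 501^(-50) ≡ 1925 (mod 2473).
Scan 2439·1925^i mod 2473 for i = 0, 1, …:
  i=0: 2439   i=1: 1321   i=2: 681   i=3: 235
  i=4: 2289   i=5: 1912   i=6: 776   i=7: 108
  i=8: 168   i=9: 1910     …   i=43: 1480
  i=44: 104
Match at i=44, j=18: x = 44·50 + 18 = 2218.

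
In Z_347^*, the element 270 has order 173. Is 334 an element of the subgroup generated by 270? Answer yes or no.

no

334 ∈ ⟨270⟩ iff 334^173 ≡ 1 (mod 347), since |⟨270⟩| = 173.
334^173 mod 347 = 346.
Since 346 ≠ 1, 334 does not lie in the subgroup.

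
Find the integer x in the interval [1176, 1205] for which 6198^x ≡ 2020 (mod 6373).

1202

Compute 6198^1176 mod 6373 = 3609, then multiply by 6198 repeatedly:
  6198^1176=3609  6198^1177=5725  6198^1178=5059  6198^1179=522  6198^1180=4245
  6198^1181=2766  6198^1182=298  6198^1183=5207  6198^1184=114  6198^1185=5542
  6198^1186=5219  6198^1187=4387  6198^1188=3408  6198^1189=2662  6198^1190=5752
  6198^1191=334  6198^1192=5280  6198^1193=85  6198^1194=4244  6198^1195=2941
  6198^1196=1538  6198^1197=4889  6198^1198=4780  6198^1199=4736  6198^1200=6063
  6198^1201=3266  6198^1202=2020
Found 2020 at exponent 1202.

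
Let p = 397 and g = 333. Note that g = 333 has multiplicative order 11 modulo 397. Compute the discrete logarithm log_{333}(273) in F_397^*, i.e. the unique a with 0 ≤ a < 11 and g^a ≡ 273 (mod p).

Successive powers of 333 modulo 397:
  333^0=1  333^1=333  333^2=126  333^3=273
So 333^3 ≡ 273 (mod 397), giving a = 3.

3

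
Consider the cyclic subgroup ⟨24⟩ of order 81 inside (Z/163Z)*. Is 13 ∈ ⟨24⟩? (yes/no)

no

13 ∈ ⟨24⟩ iff 13^81 ≡ 1 (mod 163), since |⟨24⟩| = 81.
13^81 mod 163 = 162.
Since 162 ≠ 1, 13 does not lie in the subgroup.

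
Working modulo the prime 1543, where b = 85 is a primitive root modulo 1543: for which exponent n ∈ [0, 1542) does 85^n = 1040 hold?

799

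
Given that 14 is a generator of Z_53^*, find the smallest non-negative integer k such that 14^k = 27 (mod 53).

45

Baby-step giant-step with m = ceil(sqrt(52)) = 8.
Baby table (14^j mod 53 for j=0..7):
  0:1  1:14  2:37  3:41  4:44  5:33  6:38  7:2
Giant step factor: 14^(-8) ≡ 36 (mod 53).
Scan 27·36^i mod 53 for i = 0, 1, …:
  i=0: 27   i=1: 18   i=2: 12   i=3: 8
  i=4: 23   i=5: 33
Match at i=5, j=5: k = 5·8 + 5 = 45.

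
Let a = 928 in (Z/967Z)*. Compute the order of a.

138

The order of 928 must divide p − 1 = 966 = 2 · 3 · 7 · 23.
Divisors: 1, 2, 3, 6, 7, 14, 21, 23, 42, 46, 69, 138, 161, 322, 483, 966.
Check each in increasing order: 928^1 ≡ 928;  928^2 ≡ 554;  928^3 ≡ 635;  928^6 ≡ 953;  928^7 ≡ 546;  928^14 ≡ 280;  928^21 ≡ 94;  928^23 ≡ 825;  928^42 ≡ 133;  928^46 ≡ 824;  928^69 ≡ 966;  928^138 ≡ 1.
Smallest exponent giving 1 is 138.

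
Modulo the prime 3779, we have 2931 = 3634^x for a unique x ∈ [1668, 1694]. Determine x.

Compute 3634^1668 mod 3779 = 2811, then multiply by 3634 repeatedly:
  3634^1668=2811  3634^1669=537  3634^1670=1494  3634^1671=2552  3634^1672=302
  3634^1673=1558  3634^1674=830  3634^1675=578  3634^1676=3107  3634^1677=2965
  3634^1678=881  3634^1679=741  3634^1680=2146  3634^1681=2487  3634^1682=2169
  3634^1683=2931
Found 2931 at exponent 1683.

1683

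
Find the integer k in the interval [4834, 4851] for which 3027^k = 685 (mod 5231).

4844

Compute 3027^4834 mod 5231 = 2389, then multiply by 3027 repeatedly:
  3027^4834=2389  3027^4835=2261  3027^4836=1899  3027^4837=4635  3027^4838=603
  3027^4839=4893  3027^4840=2150  3027^4841=686  3027^4842=5046  3027^4843=4953
  3027^4844=685
Found 685 at exponent 4844.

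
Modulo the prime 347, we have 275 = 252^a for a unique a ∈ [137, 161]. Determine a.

Compute 252^137 mod 347 = 220, then multiply by 252 repeatedly:
  252^137=220  252^138=267  252^139=313  252^140=107  252^141=245
  252^142=321  252^143=41  252^144=269  252^145=123  252^146=113
  252^147=22  252^148=339  252^149=66  252^150=323  252^151=198
  252^152=275
Found 275 at exponent 152.

152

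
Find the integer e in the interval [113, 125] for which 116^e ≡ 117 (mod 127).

Compute 116^113 mod 127 = 14, then multiply by 116 repeatedly:
  116^113=14  116^114=100  116^115=43  116^116=35  116^117=123
  116^118=44  116^119=24  116^120=117
Found 117 at exponent 120.

120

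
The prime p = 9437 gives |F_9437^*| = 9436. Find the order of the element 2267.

9436

The order of 2267 must divide p − 1 = 9436 = 2^2 · 7 · 337.
Divisors: 1, 2, 4, 7, 14, 28, 337, 674, 1348, 2359, 4718, 9436.
Check each in increasing order: 2267^1 ≡ 2267;  2267^2 ≡ 5561;  2267^4 ≡ 9109;  2267^7 ≡ 3028;  2267^14 ≡ 5457;  2267^28 ≡ 5114;  2267^337 ≡ 5255;  2267^674 ≡ 2363;  2267^1348 ≡ 6502;  2267^2359 ≡ 8607;  2267^4718 ≡ 9436;  2267^9436 ≡ 1.
Smallest exponent giving 1 is 9436.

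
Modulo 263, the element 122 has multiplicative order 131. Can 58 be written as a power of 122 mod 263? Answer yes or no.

58 ∈ ⟨122⟩ iff 58^131 ≡ 1 (mod 263), since |⟨122⟩| = 131.
58^131 mod 263 = 262.
Since 262 ≠ 1, 58 does not lie in the subgroup.

no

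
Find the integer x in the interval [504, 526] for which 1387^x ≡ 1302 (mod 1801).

509

Compute 1387^504 mod 1801 = 8, then multiply by 1387 repeatedly:
  1387^504=8  1387^505=290  1387^506=607  1387^507=842  1387^508=806
  1387^509=1302
Found 1302 at exponent 509.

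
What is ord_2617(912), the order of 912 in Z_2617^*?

2616

The order of 912 must divide p − 1 = 2616 = 2^3 · 3 · 109.
Divisors: 1, 2, 3, 4, 6, 8, 12, 24, 109, 218, 327, 436, 654, 872, 1308, 2616.
Check each in increasing order: 912^1 ≡ 912;  912^2 ≡ 2155;  912^3 ≡ 2610;  912^4 ≡ 1467;  912^6 ≡ 49;  912^8 ≡ 915;  912^12 ≡ 2401;  912^24 ≡ 2167;  912^109 ≡ 1496;  912^218 ≡ 481;  912^327 ≡ 2518;  912^436 ≡ 1065;  912^654 ≡ 1950;  912^872 ≡ 1064;  912^1308 ≡ 2616;  912^2616 ≡ 1.
Smallest exponent giving 1 is 2616.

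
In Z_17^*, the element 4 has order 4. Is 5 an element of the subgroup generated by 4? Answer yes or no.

no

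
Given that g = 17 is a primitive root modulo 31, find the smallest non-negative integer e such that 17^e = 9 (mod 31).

26

Successive powers of 17 modulo 31:
  17^0=1  17^1=17  17^2=10  17^3=15  17^4=7  17^5=26
  17^6=8  17^7=12  17^8=18  17^9=27  17^10=25  17^11=22
  17^12=2  17^13=3  17^14=20  17^15=30  17^16=14  17^17=21
  17^18=16  17^19=24  17^20=5  17^21=23  17^22=19  17^23=13
  17^24=4  17^25=6  17^26=9
So 17^26 ≡ 9 (mod 31), giving e = 26.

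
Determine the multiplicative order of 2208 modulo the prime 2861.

286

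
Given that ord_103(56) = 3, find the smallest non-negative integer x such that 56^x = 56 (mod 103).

1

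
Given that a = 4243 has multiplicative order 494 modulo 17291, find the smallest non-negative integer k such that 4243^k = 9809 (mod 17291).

188

Baby-step giant-step with m = ceil(sqrt(494)) = 23.
Baby table (4243^j mod 17291 for j=0..22):
  0:1  1:4243  2:3118  3:2059  4:4382  5:5001  6:3186  7:13927
  8:8914  9:6685  10:7215  11:8175  12:779  13:2716  14:8182  15:13189
  16:7251  17:5304  18:9281  19:7676  20:10315  21:3024  22:910
Giant step factor: 4243^(-23) ≡ 2331 (mod 17291).
Scan 9809·2331^i mod 17291 for i = 0, 1, …:
  i=0: 9809   i=1: 6077   i=2: 4158   i=3: 9338
  i=4: 14800   i=5: 3255   i=6: 13947   i=7: 3377
  i=8: 4382
Match at i=8, j=4: k = 8·23 + 4 = 188.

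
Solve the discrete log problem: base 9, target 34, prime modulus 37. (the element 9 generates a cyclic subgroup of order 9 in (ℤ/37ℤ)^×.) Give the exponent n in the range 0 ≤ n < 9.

Successive powers of 9 modulo 37:
  9^0=1  9^1=9  9^2=7  9^3=26  9^4=12  9^5=34
So 9^5 ≡ 34 (mod 37), giving n = 5.

5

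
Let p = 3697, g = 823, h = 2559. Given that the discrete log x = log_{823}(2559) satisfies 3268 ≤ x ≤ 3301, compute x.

3293

Compute 823^3268 mod 3697 = 2092, then multiply by 823 repeatedly:
  823^3268=2092  823^3269=2611  823^3270=896  823^3271=1705  823^3272=2052
  823^3273=2964  823^3274=3049  823^3275=2761  823^3276=2345  823^3277=101
  823^3278=1789  823^3279=941  823^3280=1770  823^3281=92  823^3282=1776
  823^3283=1333  823^3284=2747  823^3285=1914  823^3286=300  823^3287=2898
  823^3288=489  823^3289=3171  823^3290=3348  823^3291=1139  823^3292=2056
  823^3293=2559
Found 2559 at exponent 3293.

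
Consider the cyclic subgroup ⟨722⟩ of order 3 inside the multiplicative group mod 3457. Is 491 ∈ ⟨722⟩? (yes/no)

no

491 ∈ ⟨722⟩ iff 491^3 ≡ 1 (mod 3457), since |⟨722⟩| = 3.
491^3 mod 3457 = 3091.
Since 3091 ≠ 1, 491 does not lie in the subgroup.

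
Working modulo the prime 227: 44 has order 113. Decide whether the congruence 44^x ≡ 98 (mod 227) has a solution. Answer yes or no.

98 ∈ ⟨44⟩ iff 98^113 ≡ 1 (mod 227), since |⟨44⟩| = 113.
98^113 mod 227 = 226.
Since 226 ≠ 1, 98 does not lie in the subgroup.

no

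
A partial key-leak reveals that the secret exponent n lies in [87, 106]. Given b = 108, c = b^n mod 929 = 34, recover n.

Compute 108^87 mod 929 = 297, then multiply by 108 repeatedly:
  108^87=297  108^88=490  108^89=896  108^90=152  108^91=623
  108^92=396  108^93=34
Found 34 at exponent 93.

93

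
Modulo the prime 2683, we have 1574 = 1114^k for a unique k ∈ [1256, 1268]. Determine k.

Compute 1114^1256 mod 2683 = 571, then multiply by 1114 repeatedly:
  1114^1256=571  1114^1257=223  1114^1258=1586  1114^1259=1390  1114^1260=369
  1114^1261=567  1114^1262=1133  1114^1263=1152  1114^1264=854  1114^1265=1574
Found 1574 at exponent 1265.

1265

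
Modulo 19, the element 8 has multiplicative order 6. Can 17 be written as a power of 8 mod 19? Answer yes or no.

⟨8⟩ has order 6; its elements mod 19 are {1, 7, 8, 11, 12, 18}.
17 is not in this set.

no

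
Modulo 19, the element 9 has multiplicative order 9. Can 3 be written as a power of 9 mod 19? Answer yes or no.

no

⟨9⟩ has order 9; its elements mod 19 are {1, 4, 5, 6, 7, 9, 11, 16, 17}.
3 is not in this set.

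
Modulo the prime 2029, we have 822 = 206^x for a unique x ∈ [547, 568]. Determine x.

Compute 206^547 mod 2029 = 1063, then multiply by 206 repeatedly:
  206^547=1063  206^548=1875  206^549=740  206^550=265  206^551=1836
  206^552=822
Found 822 at exponent 552.

552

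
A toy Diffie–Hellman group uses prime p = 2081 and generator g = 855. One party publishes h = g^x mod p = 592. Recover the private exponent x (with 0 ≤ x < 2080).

Baby-step giant-step with m = ceil(sqrt(2080)) = 46.
Baby table (855^j mod 2081 for j=0..45):
  0:1  1:855  2:594  3:106  4:1147  5:534  6:831  7:884
  8:417  9:684  10:59  11:501  12:1750  13:11  14:1081  15:291
  16:1166  17:131  18:1712  19:817  20:1400  21:425  22:1281  23:649
  24:1349  25:521  26:121  27:1486  28:1120  29:340  30:1441  31:103
  32:663  33:833  34:513  35:1605  36:896  37:272  38:1569  39:1331
  40:1779  41:1915  42:1659  43:1284  44:1133  45:1050
Giant step factor: 855^(-46) ≡ 883 (mod 2081).
Scan 592·883^i mod 2081 for i = 0, 1, …:
  i=0: 592   i=1: 405   i=2: 1764   i=3: 1024
  i=4: 1038   i=5: 914   i=6: 1715   i=7: 1458
  i=8: 1356   i=9: 773     …   i=38: 911
  i=39: 1147
Match at i=39, j=4: x = 39·46 + 4 = 1798.

1798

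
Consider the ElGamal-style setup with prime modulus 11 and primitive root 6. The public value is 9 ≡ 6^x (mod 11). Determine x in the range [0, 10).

4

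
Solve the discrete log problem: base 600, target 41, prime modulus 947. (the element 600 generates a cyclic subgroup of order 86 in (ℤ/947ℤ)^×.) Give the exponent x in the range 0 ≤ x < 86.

Baby-step giant-step with m = ceil(sqrt(86)) = 10.
Baby table (600^j mod 947 for j=0..9):
  0:1  1:600  2:140  3:664  4:660  5:154  6:541  7:726
  8:927  9:311
Giant step factor: 600^(-10) ≡ 231 (mod 947).
Scan 41·231^i mod 947 for i = 0, 1, …:
  i=0: 41   i=1: 1
Match at i=1, j=0: x = 1·10 + 0 = 10.

10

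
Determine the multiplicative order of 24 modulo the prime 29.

7

The order of 24 must divide p − 1 = 28 = 2^2 · 7.
Divisors: 1, 2, 4, 7, 14, 28.
Check each in increasing order: 24^1 ≡ 24;  24^2 ≡ 25;  24^4 ≡ 16;  24^7 ≡ 1.
Smallest exponent giving 1 is 7.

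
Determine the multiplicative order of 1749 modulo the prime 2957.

2956

The order of 1749 must divide p − 1 = 2956 = 2^2 · 739.
Divisors: 1, 2, 4, 739, 1478, 2956.
Check each in increasing order: 1749^1 ≡ 1749;  1749^2 ≡ 1463;  1749^4 ≡ 2458;  1749^739 ≡ 1222;  1749^1478 ≡ 2956;  1749^2956 ≡ 1.
Smallest exponent giving 1 is 2956.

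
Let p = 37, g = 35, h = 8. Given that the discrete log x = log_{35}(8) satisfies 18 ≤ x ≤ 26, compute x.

Compute 35^18 mod 37 = 36, then multiply by 35 repeatedly:
  35^18=36  35^19=2  35^20=33  35^21=8
Found 8 at exponent 21.

21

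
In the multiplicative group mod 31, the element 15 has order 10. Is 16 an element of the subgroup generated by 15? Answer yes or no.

⟨15⟩ has order 10; its elements mod 31 are {1, 2, 4, 8, 15, 16, 23, 27, 29, 30}.
16 is in this set.

yes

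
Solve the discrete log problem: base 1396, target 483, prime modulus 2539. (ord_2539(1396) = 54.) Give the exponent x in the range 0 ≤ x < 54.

12

Baby-step giant-step with m = ceil(sqrt(54)) = 8.
Baby table (1396^j mod 2539 for j=0..7):
  0:1  1:1396  2:1403  3:1019  4:684  5:200  6:2449  7:1310
Giant step factor: 1396^(-8) ≡ 2020 (mod 2539).
Scan 483·2020^i mod 2539 for i = 0, 1, …:
  i=0: 483   i=1: 684
Match at i=1, j=4: x = 1·8 + 4 = 12.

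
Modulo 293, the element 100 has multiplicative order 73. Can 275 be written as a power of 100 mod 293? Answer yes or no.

no

275 ∈ ⟨100⟩ iff 275^73 ≡ 1 (mod 293), since |⟨100⟩| = 73.
275^73 mod 293 = 138.
Since 138 ≠ 1, 275 does not lie in the subgroup.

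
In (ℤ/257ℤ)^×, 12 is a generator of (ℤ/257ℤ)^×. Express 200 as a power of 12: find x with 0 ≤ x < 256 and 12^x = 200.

190

Baby-step giant-step with m = ceil(sqrt(256)) = 16.
Baby table (12^j mod 257 for j=0..15):
  0:1  1:12  2:144  3:186  4:176  5:56  6:158  7:97
  8:136  9:90  10:52  11:110  12:35  13:163  14:157  15:85
Giant step factor: 12^(-16) ≡ 32 (mod 257).
Scan 200·32^i mod 257 for i = 0, 1, …:
  i=0: 200   i=1: 232   i=2: 228   i=3: 100
  i=4: 116   i=5: 114   i=6: 50   i=7: 58
  i=8: 57   i=9: 25   i=10: 29   i=11: 157
Match at i=11, j=14: x = 11·16 + 14 = 190.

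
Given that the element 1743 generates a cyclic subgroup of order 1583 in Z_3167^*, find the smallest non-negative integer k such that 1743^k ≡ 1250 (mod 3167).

707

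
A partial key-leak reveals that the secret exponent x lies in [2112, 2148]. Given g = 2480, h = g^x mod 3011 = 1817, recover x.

2125

Compute 2480^2112 mod 3011 = 936, then multiply by 2480 repeatedly:
  2480^2112=936  2480^2113=2810  2480^2114=1346  2480^2115=1892  2480^2116=1022
  2480^2117=2309  2480^2118=2409  2480^2119=496  2480^2120=1592  2480^2121=739
  2480^2122=2032  2480^2123=1957  2480^2124=2639  2480^2125=1817
Found 1817 at exponent 2125.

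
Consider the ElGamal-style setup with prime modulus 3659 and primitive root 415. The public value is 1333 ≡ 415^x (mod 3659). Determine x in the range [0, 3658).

Baby-step giant-step with m = ceil(sqrt(3658)) = 61.
Baby table (415^j mod 3659 for j=0..60):
  0:1  1:415  2:252  3:2128  4:1301  5:2042  6:2201  7:2324
  8:2143  9:208  10:2163  11:1190  12:3544  13:3501  14:292  15:433
  16:404  17:3005  18:3015  19:3506  20:2367  21:1693  22:67  23:2192
  24:2248  25:3534  26:3010  27:1431  28:1107  29:2030  30:880  31:2959
  32:2220  33:2891  34:3272  35:391  36:1269  37:3398  38:1455  39:90
  40:760  41:726  42:1252  43:2  44:830  45:504  46:597  47:2602
  48:425  49:743  50:989  51:627  52:416  53:667  54:2380  55:3429
  56:3343  57:584  58:866  59:808  60:2351
Giant step factor: 415^(-61) ≡ 2713 (mod 3659).
Scan 1333·2713^i mod 3659 for i = 0, 1, …:
  i=0: 1333   i=1: 1337   i=2: 1212   i=3: 2374
  i=4: 822   i=5: 1755   i=6: 956   i=7: 3056
  i=8: 3293   i=9: 2290     …   i=26: 2862
  i=27: 208
Match at i=27, j=9: x = 27·61 + 9 = 1656.

1656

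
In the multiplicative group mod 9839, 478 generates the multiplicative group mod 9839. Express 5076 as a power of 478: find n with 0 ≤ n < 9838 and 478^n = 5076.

Baby-step giant-step with m = ceil(sqrt(9838)) = 100.
Baby table (478^j mod 9839 for j=0..99):
  0:1  1:478  2:2187  3:2452  4:1215  5:269  6:675  7:7802
  8:375  9:2148  10:3488  11:4473  12:3031  13:2485  14:7150  15:3567
  16:2879  17:8541  18:9252  19:4745  20:5140  21:7009  22:5042  23:9360
  24:7174  25:5200  26:6172  27:8355  28:8895  29:1362  30:1662  31:7316
  32:4203  33:1878  34:2335  35:4323  36:204  37:8961  38:3393  39:8258
  40:1885  41:5681  42:9793  43:7529  44:7627  45:5276  46:3144  47:7304
  48:8306  49:5151  50:2428  51:9421  52:6815  53:861  54:8159  55:3758
  56:5626  57:3181  58:5312  59:674  60:7324  61:8027  62:9535  63:2273
  64:4204  65:2356  66:4522  67:6775  68:1419  69:9230  70:4068  71:6221
  72:2260  73:7829  74:3442  75:2163  76:819  77:7761  78:455  79:1032
  80:1346  81:3853  82:1841  83:4327  84:2116  85:7870  86:3362  87:3279
  88:2961  89:8381  90:1645  91:9029  92:6380  93:9389  94:1358  95:9589
  96:8407  97:4234  98:6857  99:1259
Giant step factor: 478^(-100) ≡ 2825 (mod 9839).
Scan 5076·2825^i mod 9839 for i = 0, 1, …:
  i=0: 5076   i=1: 4277   i=2: 233   i=3: 8851
  i=4: 3176   i=5: 8871   i=6: 642   i=7: 3274
  i=8: 390   i=9: 9621     …   i=25: 5332
  i=26: 9230
Match at i=26, j=69: n = 26·100 + 69 = 2669.

2669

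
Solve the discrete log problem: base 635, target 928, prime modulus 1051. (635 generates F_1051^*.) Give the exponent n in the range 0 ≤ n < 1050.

301

Baby-step giant-step with m = ceil(sqrt(1050)) = 33.
Baby table (635^j mod 1051 for j=0..32):
  0:1  1:635  2:692  3:102  4:659  5:167  6:945  7:1005
  8:218  9:749  10:563  11:165  12:726  13:672  14:14  15:482
  16:229  17:377  18:818  19:236  20:618  21:407  22:950  23:1027
  24:525  25:208  26:705  27:1000  28:196  29:442  30:53  31:23
  32:942
Giant step factor: 635^(-33) ≡ 877 (mod 1051).
Scan 928·877^i mod 1051 for i = 0, 1, …:
  i=0: 928   i=1: 382   i=2: 796   i=3: 228
  i=4: 266   i=5: 1011   i=6: 654   i=7: 763
  i=8: 715   i=9: 659
Match at i=9, j=4: n = 9·33 + 4 = 301.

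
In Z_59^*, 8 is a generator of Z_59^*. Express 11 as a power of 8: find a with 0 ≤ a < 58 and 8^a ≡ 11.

47

Baby-step giant-step with m = ceil(sqrt(58)) = 8.
Baby table (8^j mod 59 for j=0..7):
  0:1  1:8  2:5  3:40  4:25  5:23  6:7  7:56
Giant step factor: 8^(-8) ≡ 27 (mod 59).
Scan 11·27^i mod 59 for i = 0, 1, …:
  i=0: 11   i=1: 2   i=2: 54   i=3: 42
  i=4: 13   i=5: 56
Match at i=5, j=7: a = 5·8 + 7 = 47.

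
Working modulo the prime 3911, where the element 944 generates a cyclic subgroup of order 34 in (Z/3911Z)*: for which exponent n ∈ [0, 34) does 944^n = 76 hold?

23

Successive powers of 944 modulo 3911:
  944^0=1  944^1=944  944^2=3339  944^3=3661  944^4=2571  944^5=2204
  944^6=3835  944^7=2565  944^8=451  944^9=3356  944^10=154  944^11=669
  944^12=1865  944^13=610  944^14=923  944^15=3070  944^16=29  944^17=3910
  944^18=2967  944^19=572  944^20=250  944^21=1340  944^22=1707  944^23=76
So 944^23 ≡ 76 (mod 3911), giving n = 23.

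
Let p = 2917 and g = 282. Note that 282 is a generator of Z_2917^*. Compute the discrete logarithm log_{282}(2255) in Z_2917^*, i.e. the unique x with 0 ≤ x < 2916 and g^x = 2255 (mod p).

Baby-step giant-step with m = ceil(sqrt(2916)) = 54.
Baby table (282^j mod 2917 for j=0..53):
  0:1  1:282  2:765  3:2789  4:1825  5:1258  6:1799  7:2677
  8:2328  9:171  10:1550  11:2467  12:1448  13:2873  14:2177  15:1344
  16:2715  17:1376  18:71  19:2520  20:1809  21:2580  22:1227  23:1808
  24:2298  25:462  26:1936  27:473  28:2121  29:137  30:713  31:2710
  32:2883  33:2080  34:243  35:1435  36:2124  37:983  38:91  39:2326
  40:2524  41:20  42:2723  43:715  44:357  45:1496  46:1824  47:976
  48:1034  49:2805  50:503  51:1830  52:2668  53:2707
Giant step factor: 282^(-54) ≡ 1369 (mod 2917).
Scan 2255·1369^i mod 2917 for i = 0, 1, …:
  i=0: 2255   i=1: 909   i=2: 1779   i=3: 2673
  i=4: 1419   i=5: 2806   i=6: 2642   i=7: 2735
  i=8: 1704   i=9: 2093     …   i=14: 1642
  i=15: 1808
Match at i=15, j=23: x = 15·54 + 23 = 833.

833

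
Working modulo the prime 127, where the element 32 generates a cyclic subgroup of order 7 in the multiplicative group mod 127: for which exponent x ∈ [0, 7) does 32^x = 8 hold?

2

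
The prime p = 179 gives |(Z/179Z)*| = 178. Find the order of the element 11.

178

The order of 11 must divide p − 1 = 178 = 2 · 89.
Divisors: 1, 2, 89, 178.
Check each in increasing order: 11^1 ≡ 11;  11^2 ≡ 121;  11^89 ≡ 178;  11^178 ≡ 1.
Smallest exponent giving 1 is 178.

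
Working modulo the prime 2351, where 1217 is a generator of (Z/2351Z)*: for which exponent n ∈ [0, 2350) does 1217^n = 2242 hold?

Baby-step giant-step with m = ceil(sqrt(2350)) = 49.
Baby table (1217^j mod 2351 for j=0..48):
  0:1  1:1217  2:2310  3:1825  4:1681  5:407  6:1609  7:2121
  8:2210  9:26  10:1079  11:1285  12:430  13:1388  14:1178  15:1867
  16:1073  17:1036  18:676  19:2193  20:496  21:1776  22:823  23:65
  24:1522  25:2037  26:1075  27:1119  28:594  29:1141  30:1507  31:239
  32:1690  33:1956  34:1240  35:2089  36:882  37:1338  38:1454  39:1566
  40:1512  41:1622  42:1485  43:1677  44:241  45:1773  46:1874  47:188
  48:749
Giant step factor: 1217^(-49) ≡ 201 (mod 2351).
Scan 2242·201^i mod 2351 for i = 0, 1, …:
  i=0: 2242   i=1: 1601   i=2: 2065   i=3: 1289
  i=4: 479   i=5: 2239   i=6: 998   i=7: 763
  i=8: 548   i=9: 2002     …   i=38: 242
  i=39: 1622
Match at i=39, j=41: n = 39·49 + 41 = 1952.

1952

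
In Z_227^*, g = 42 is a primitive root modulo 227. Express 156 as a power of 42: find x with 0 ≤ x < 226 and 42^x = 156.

Baby-step giant-step with m = ceil(sqrt(226)) = 16.
Baby table (42^j mod 227 for j=0..15):
  0:1  1:42  2:175  3:86  4:207  5:68  6:132  7:96
  8:173  9:2  10:84  11:123  12:172  13:187  14:136  15:37
Giant step factor: 42^(-16) ≡ 214 (mod 227).
Scan 156·214^i mod 227 for i = 0, 1, …:
  i=0: 156   i=1: 15   i=2: 32   i=3: 38
  i=4: 187
Match at i=4, j=13: x = 4·16 + 13 = 77.

77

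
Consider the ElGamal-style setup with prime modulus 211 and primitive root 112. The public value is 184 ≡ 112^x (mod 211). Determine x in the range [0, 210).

Baby-step giant-step with m = ceil(sqrt(210)) = 15.
Baby table (112^j mod 211 for j=0..14):
  0:1  1:112  2:95  3:90  4:163  5:110  6:82  7:111
  8:194  9:206  10:73  11:158  12:183  13:29  14:83
Giant step factor: 112^(-15) ≡ 88 (mod 211).
Scan 184·88^i mod 211 for i = 0, 1, …:
  i=0: 184   i=1: 156   i=2: 13   i=3: 89
  i=4: 25   i=5: 90
Match at i=5, j=3: x = 5·15 + 3 = 78.

78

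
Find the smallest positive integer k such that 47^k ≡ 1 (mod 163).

The order of 47 must divide p − 1 = 162 = 2 · 3^4.
Divisors: 1, 2, 3, 6, 9, 18, 27, 54, 81, 162.
Check each in increasing order: 47^1 ≡ 47;  47^2 ≡ 90;  47^3 ≡ 155;  47^6 ≡ 64;  47^9 ≡ 140;  47^18 ≡ 40;  47^27 ≡ 58;  47^54 ≡ 104;  47^81 ≡ 1.
Smallest exponent giving 1 is 81.

81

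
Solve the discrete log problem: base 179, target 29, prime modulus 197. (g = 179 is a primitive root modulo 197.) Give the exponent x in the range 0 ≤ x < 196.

Baby-step giant-step with m = ceil(sqrt(196)) = 14.
Baby table (179^j mod 197 for j=0..13):
  0:1  1:179  2:127  3:78  4:172  5:56  6:174  7:20
  8:34  9:176  10:181  11:91  12:135  13:131
Giant step factor: 179^(-14) ≡ 33 (mod 197).
Scan 29·33^i mod 197 for i = 0, 1, …:
  i=0: 29   i=1: 169   i=2: 61   i=3: 43
  i=4: 40   i=5: 138   i=6: 23   i=7: 168
  i=8: 28   i=9: 136   i=10: 154   i=11: 157
  i=12: 59   i=13: 174
Match at i=13, j=6: x = 13·14 + 6 = 188.

188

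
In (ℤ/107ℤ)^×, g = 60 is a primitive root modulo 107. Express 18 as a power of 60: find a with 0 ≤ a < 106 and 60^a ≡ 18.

Successive powers of 60 modulo 107:
  60^0=1  60^1=60  60^2=69  60^3=74  60^4=53  60^5=77
  60^6=19  60^7=70  60^8=27  60^9=15  60^10=44  60^11=72
  60^12=40  60^13=46  60^14=85  60^15=71  60^16=87  60^17=84
  60^18=11  60^19=18
So 60^19 ≡ 18 (mod 107), giving a = 19.

19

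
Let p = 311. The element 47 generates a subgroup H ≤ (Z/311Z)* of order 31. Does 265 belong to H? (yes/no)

265 ∈ ⟨47⟩ iff 265^31 ≡ 1 (mod 311), since |⟨47⟩| = 31.
265^31 mod 311 = 1.
Since 1 = 1, 265 lies in the subgroup.

yes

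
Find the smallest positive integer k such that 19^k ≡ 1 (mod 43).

The order of 19 must divide p − 1 = 42 = 2 · 3 · 7.
Divisors: 1, 2, 3, 6, 7, 14, 21, 42.
Check each in increasing order: 19^1 ≡ 19;  19^2 ≡ 17;  19^3 ≡ 22;  19^6 ≡ 11;  19^7 ≡ 37;  19^14 ≡ 36;  19^21 ≡ 42;  19^42 ≡ 1.
Smallest exponent giving 1 is 42.

42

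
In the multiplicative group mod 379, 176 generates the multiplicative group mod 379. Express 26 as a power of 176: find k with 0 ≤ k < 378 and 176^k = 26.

376

Baby-step giant-step with m = ceil(sqrt(378)) = 20.
Baby table (176^j mod 379 for j=0..19):
  0:1  1:176  2:277  3:240  4:171  5:155  6:371  7:108
  8:58  9:354  10:148  11:276  12:64  13:273  14:294  15:200
  16:332  17:66  18:246  19:90
Giant step factor: 176^(-20) ≡ 34 (mod 379).
Scan 26·34^i mod 379 for i = 0, 1, …:
  i=0: 26   i=1: 126   i=2: 115   i=3: 120
  i=4: 290   i=5: 6   i=6: 204   i=7: 114
  i=8: 86   i=9: 271     …   i=17: 255
  i=18: 332
Match at i=18, j=16: k = 18·20 + 16 = 376.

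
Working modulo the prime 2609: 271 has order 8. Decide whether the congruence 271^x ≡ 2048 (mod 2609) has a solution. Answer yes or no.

no

⟨271⟩ has order 8; its elements mod 2609 are {1, 271, 389, 1059, 1550, 2220, 2338, 2608}.
2048 is not in this set.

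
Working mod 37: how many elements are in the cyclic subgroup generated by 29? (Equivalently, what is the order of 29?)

The order of 29 must divide p − 1 = 36 = 2^2 · 3^2.
Divisors: 1, 2, 3, 4, 6, 9, 12, 18, 36.
Check each in increasing order: 29^1 ≡ 29;  29^2 ≡ 27;  29^3 ≡ 6;  29^4 ≡ 26;  29^6 ≡ 36;  29^9 ≡ 31;  29^12 ≡ 1.
Smallest exponent giving 1 is 12.

12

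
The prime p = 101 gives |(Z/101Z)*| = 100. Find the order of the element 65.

10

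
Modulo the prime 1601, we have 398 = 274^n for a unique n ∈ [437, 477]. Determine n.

Compute 274^437 mod 1601 = 465, then multiply by 274 repeatedly:
  274^437=465  274^438=931  274^439=535  274^440=899  274^441=1373
  274^442=1568  274^443=564  274^444=840  274^445=1217  274^446=450
  274^447=23  274^448=1499  274^449=870  274^450=1432  274^451=123
  274^452=81  274^453=1381  274^454=558  274^455=797  274^456=642
  274^457=1399  274^458=687  274^459=921  274^460=997  274^461=1008
  274^462=820  274^463=540  274^464=668  274^465=518  274^466=1044
  274^467=1078  274^468=788  274^469=1378  274^470=1337  274^471=1310
  274^472=316  274^473=130  274^474=398
Found 398 at exponent 474.

474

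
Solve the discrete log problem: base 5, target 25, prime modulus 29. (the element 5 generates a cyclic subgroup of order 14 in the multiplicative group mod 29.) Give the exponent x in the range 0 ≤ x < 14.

2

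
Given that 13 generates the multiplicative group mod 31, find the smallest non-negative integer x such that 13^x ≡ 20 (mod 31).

28

Successive powers of 13 modulo 31:
  13^0=1  13^1=13  13^2=14  13^3=27  13^4=10  13^5=6
  13^6=16  13^7=22  13^8=7  13^9=29  13^10=5  13^11=3
  13^12=8  13^13=11  13^14=19  13^15=30  13^16=18  13^17=17
  13^18=4  13^19=21  13^20=25  13^21=15  13^22=9  13^23=24
  13^24=2  13^25=26  13^26=28  13^27=23  13^28=20
So 13^28 ≡ 20 (mod 31), giving x = 28.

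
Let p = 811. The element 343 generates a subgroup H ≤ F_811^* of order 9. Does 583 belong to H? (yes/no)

no

⟨343⟩ has order 9; its elements mod 811 are {1, 54, 130, 225, 343, 483, 532, 680, 796}.
583 is not in this set.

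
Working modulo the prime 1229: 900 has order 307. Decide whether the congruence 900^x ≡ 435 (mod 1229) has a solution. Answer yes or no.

no

435 ∈ ⟨900⟩ iff 435^307 ≡ 1 (mod 1229), since |⟨900⟩| = 307.
435^307 mod 1229 = 1228.
Since 1228 ≠ 1, 435 does not lie in the subgroup.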